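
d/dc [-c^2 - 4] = -2*c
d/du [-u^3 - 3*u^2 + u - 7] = -3*u^2 - 6*u + 1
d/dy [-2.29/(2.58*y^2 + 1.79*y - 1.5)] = (11.8164*y + 4.0991)/(2.58*y^2 + 1.79*y - 1.5)^2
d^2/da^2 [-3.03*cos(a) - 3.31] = 3.03*cos(a)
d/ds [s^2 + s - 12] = 2*s + 1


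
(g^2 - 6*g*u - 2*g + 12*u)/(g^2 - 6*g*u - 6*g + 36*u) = (g - 2)/(g - 6)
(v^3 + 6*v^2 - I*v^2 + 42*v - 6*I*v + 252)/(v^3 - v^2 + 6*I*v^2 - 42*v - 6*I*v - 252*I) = (v - 7*I)/(v - 7)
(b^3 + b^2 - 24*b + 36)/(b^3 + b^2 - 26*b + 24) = (b^2 - 5*b + 6)/(b^2 - 5*b + 4)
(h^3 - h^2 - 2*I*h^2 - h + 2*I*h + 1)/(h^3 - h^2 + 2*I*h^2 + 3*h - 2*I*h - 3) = (h - I)/(h + 3*I)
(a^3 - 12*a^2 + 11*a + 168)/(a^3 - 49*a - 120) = (a - 7)/(a + 5)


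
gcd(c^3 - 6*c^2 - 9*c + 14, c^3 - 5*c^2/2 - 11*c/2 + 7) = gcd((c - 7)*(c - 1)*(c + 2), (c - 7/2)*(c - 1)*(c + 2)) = c^2 + c - 2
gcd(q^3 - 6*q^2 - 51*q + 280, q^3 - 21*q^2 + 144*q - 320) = q^2 - 13*q + 40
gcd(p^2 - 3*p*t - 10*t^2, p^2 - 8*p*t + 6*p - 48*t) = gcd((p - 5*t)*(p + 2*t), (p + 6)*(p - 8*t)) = 1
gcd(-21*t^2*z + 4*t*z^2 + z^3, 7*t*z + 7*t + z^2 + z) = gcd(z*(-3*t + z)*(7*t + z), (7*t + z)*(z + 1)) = 7*t + z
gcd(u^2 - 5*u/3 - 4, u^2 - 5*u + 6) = u - 3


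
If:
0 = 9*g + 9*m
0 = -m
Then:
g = 0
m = 0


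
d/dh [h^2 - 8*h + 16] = 2*h - 8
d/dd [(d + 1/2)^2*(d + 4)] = (2*d + 1)*(6*d + 17)/4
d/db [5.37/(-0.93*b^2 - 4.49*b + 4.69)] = (9.9882*b + 24.1113)/(0.93*b^2 + 4.49*b - 4.69)^2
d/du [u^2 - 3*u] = 2*u - 3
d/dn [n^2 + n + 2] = 2*n + 1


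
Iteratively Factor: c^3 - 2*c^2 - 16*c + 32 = (c - 2)*(c^2 - 16) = (c - 4)*(c - 2)*(c + 4)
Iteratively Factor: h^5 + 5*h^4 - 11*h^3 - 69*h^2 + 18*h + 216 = (h + 4)*(h^4 + h^3 - 15*h^2 - 9*h + 54) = (h - 3)*(h + 4)*(h^3 + 4*h^2 - 3*h - 18) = (h - 3)*(h + 3)*(h + 4)*(h^2 + h - 6) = (h - 3)*(h - 2)*(h + 3)*(h + 4)*(h + 3)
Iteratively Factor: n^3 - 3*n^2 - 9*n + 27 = (n + 3)*(n^2 - 6*n + 9) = (n - 3)*(n + 3)*(n - 3)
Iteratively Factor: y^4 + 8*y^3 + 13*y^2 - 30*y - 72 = (y + 3)*(y^3 + 5*y^2 - 2*y - 24) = (y - 2)*(y + 3)*(y^2 + 7*y + 12) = (y - 2)*(y + 3)*(y + 4)*(y + 3)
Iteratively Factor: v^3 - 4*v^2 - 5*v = (v + 1)*(v^2 - 5*v) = v*(v + 1)*(v - 5)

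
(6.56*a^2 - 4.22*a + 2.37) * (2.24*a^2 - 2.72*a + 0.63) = 14.6944*a^4 - 27.296*a^3 + 20.92*a^2 - 9.105*a + 1.4931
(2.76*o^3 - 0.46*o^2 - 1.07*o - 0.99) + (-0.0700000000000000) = 2.76*o^3 - 0.46*o^2 - 1.07*o - 1.06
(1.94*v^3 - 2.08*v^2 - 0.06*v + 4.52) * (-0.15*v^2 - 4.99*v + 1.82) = -0.291*v^5 - 9.3686*v^4 + 13.919*v^3 - 4.1642*v^2 - 22.664*v + 8.2264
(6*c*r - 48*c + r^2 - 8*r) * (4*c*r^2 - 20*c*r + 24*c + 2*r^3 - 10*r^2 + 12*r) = 24*c^2*r^3 - 312*c^2*r^2 + 1104*c^2*r - 1152*c^2 + 16*c*r^4 - 208*c*r^3 + 736*c*r^2 - 768*c*r + 2*r^5 - 26*r^4 + 92*r^3 - 96*r^2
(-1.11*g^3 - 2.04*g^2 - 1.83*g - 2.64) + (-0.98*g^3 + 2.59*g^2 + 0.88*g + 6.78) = -2.09*g^3 + 0.55*g^2 - 0.95*g + 4.14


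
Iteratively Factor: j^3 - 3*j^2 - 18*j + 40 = (j - 5)*(j^2 + 2*j - 8) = (j - 5)*(j - 2)*(j + 4)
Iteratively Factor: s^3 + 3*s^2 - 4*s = (s)*(s^2 + 3*s - 4) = s*(s + 4)*(s - 1)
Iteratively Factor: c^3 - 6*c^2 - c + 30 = (c + 2)*(c^2 - 8*c + 15) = (c - 5)*(c + 2)*(c - 3)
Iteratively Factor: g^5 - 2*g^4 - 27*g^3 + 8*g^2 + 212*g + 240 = (g + 2)*(g^4 - 4*g^3 - 19*g^2 + 46*g + 120) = (g + 2)^2*(g^3 - 6*g^2 - 7*g + 60) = (g - 5)*(g + 2)^2*(g^2 - g - 12) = (g - 5)*(g + 2)^2*(g + 3)*(g - 4)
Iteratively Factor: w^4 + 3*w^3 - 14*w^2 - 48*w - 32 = (w + 4)*(w^3 - w^2 - 10*w - 8) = (w + 2)*(w + 4)*(w^2 - 3*w - 4) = (w + 1)*(w + 2)*(w + 4)*(w - 4)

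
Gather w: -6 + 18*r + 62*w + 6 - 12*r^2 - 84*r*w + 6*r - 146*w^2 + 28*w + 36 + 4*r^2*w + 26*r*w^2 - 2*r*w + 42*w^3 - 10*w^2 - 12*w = -12*r^2 + 24*r + 42*w^3 + w^2*(26*r - 156) + w*(4*r^2 - 86*r + 78) + 36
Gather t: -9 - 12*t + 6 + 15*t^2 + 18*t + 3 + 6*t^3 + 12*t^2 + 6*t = 6*t^3 + 27*t^2 + 12*t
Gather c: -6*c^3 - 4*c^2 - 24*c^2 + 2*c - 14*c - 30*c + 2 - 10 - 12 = -6*c^3 - 28*c^2 - 42*c - 20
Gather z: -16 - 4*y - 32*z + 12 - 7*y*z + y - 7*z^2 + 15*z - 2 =-3*y - 7*z^2 + z*(-7*y - 17) - 6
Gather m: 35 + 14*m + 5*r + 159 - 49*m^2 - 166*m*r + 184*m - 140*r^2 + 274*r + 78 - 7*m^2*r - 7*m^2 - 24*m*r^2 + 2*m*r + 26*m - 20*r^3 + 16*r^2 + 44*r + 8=m^2*(-7*r - 56) + m*(-24*r^2 - 164*r + 224) - 20*r^3 - 124*r^2 + 323*r + 280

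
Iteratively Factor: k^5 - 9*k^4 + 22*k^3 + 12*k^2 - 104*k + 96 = (k - 4)*(k^4 - 5*k^3 + 2*k^2 + 20*k - 24) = (k - 4)*(k - 2)*(k^3 - 3*k^2 - 4*k + 12) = (k - 4)*(k - 2)^2*(k^2 - k - 6) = (k - 4)*(k - 2)^2*(k + 2)*(k - 3)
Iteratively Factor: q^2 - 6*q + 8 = (q - 4)*(q - 2)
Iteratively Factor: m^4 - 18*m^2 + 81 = (m + 3)*(m^3 - 3*m^2 - 9*m + 27) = (m + 3)^2*(m^2 - 6*m + 9) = (m - 3)*(m + 3)^2*(m - 3)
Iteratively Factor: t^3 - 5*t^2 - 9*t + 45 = (t - 5)*(t^2 - 9) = (t - 5)*(t + 3)*(t - 3)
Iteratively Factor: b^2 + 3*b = (b + 3)*(b)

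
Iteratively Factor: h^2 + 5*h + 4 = (h + 1)*(h + 4)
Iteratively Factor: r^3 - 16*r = (r)*(r^2 - 16) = r*(r + 4)*(r - 4)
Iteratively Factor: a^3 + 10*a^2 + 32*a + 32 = (a + 2)*(a^2 + 8*a + 16) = (a + 2)*(a + 4)*(a + 4)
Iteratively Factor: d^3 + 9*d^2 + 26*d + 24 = (d + 3)*(d^2 + 6*d + 8) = (d + 3)*(d + 4)*(d + 2)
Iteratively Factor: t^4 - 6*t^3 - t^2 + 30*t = (t)*(t^3 - 6*t^2 - t + 30) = t*(t - 5)*(t^2 - t - 6) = t*(t - 5)*(t + 2)*(t - 3)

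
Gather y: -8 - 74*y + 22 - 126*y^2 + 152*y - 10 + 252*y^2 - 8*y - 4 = 126*y^2 + 70*y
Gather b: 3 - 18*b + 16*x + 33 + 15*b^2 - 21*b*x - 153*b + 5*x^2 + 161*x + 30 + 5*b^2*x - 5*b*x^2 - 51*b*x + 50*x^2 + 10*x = b^2*(5*x + 15) + b*(-5*x^2 - 72*x - 171) + 55*x^2 + 187*x + 66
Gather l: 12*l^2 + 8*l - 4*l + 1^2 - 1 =12*l^2 + 4*l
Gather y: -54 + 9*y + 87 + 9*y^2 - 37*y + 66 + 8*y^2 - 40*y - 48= 17*y^2 - 68*y + 51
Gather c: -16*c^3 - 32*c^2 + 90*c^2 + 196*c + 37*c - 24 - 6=-16*c^3 + 58*c^2 + 233*c - 30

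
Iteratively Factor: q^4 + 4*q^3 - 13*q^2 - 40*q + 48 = (q - 1)*(q^3 + 5*q^2 - 8*q - 48) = (q - 1)*(q + 4)*(q^2 + q - 12) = (q - 3)*(q - 1)*(q + 4)*(q + 4)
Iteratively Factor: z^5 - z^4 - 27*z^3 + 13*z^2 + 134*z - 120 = (z + 3)*(z^4 - 4*z^3 - 15*z^2 + 58*z - 40) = (z - 5)*(z + 3)*(z^3 + z^2 - 10*z + 8) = (z - 5)*(z - 1)*(z + 3)*(z^2 + 2*z - 8) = (z - 5)*(z - 2)*(z - 1)*(z + 3)*(z + 4)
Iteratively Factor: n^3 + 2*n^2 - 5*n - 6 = (n + 3)*(n^2 - n - 2) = (n - 2)*(n + 3)*(n + 1)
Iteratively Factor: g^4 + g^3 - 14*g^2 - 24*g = (g + 3)*(g^3 - 2*g^2 - 8*g) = (g - 4)*(g + 3)*(g^2 + 2*g) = g*(g - 4)*(g + 3)*(g + 2)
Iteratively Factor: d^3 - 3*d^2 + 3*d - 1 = (d - 1)*(d^2 - 2*d + 1) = (d - 1)^2*(d - 1)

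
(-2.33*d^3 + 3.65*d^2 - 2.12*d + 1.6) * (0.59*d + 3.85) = -1.3747*d^4 - 6.817*d^3 + 12.8017*d^2 - 7.218*d + 6.16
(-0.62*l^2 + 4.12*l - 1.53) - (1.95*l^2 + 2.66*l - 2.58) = -2.57*l^2 + 1.46*l + 1.05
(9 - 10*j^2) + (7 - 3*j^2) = 16 - 13*j^2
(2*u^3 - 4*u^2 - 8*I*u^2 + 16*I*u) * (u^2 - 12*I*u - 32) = 2*u^5 - 4*u^4 - 32*I*u^4 - 160*u^3 + 64*I*u^3 + 320*u^2 + 256*I*u^2 - 512*I*u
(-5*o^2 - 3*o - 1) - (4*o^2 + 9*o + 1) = -9*o^2 - 12*o - 2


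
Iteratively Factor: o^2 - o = (o - 1)*(o)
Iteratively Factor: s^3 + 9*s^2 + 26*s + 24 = (s + 2)*(s^2 + 7*s + 12) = (s + 2)*(s + 3)*(s + 4)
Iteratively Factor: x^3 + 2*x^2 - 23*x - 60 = (x + 4)*(x^2 - 2*x - 15) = (x + 3)*(x + 4)*(x - 5)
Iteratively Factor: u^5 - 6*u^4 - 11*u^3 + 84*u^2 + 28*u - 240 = (u - 2)*(u^4 - 4*u^3 - 19*u^2 + 46*u + 120) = (u - 5)*(u - 2)*(u^3 + u^2 - 14*u - 24) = (u - 5)*(u - 4)*(u - 2)*(u^2 + 5*u + 6) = (u - 5)*(u - 4)*(u - 2)*(u + 2)*(u + 3)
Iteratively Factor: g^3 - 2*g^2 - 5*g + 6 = (g - 1)*(g^2 - g - 6) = (g - 3)*(g - 1)*(g + 2)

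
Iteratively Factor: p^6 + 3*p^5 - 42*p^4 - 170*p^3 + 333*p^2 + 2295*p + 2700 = (p + 4)*(p^5 - p^4 - 38*p^3 - 18*p^2 + 405*p + 675) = (p + 3)*(p + 4)*(p^4 - 4*p^3 - 26*p^2 + 60*p + 225) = (p + 3)^2*(p + 4)*(p^3 - 7*p^2 - 5*p + 75) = (p - 5)*(p + 3)^2*(p + 4)*(p^2 - 2*p - 15) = (p - 5)^2*(p + 3)^2*(p + 4)*(p + 3)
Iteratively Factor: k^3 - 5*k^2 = (k - 5)*(k^2) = k*(k - 5)*(k)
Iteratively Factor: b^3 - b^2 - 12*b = (b + 3)*(b^2 - 4*b) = b*(b + 3)*(b - 4)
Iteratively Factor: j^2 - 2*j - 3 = (j - 3)*(j + 1)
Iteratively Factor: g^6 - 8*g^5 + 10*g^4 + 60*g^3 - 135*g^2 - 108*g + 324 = (g - 3)*(g^5 - 5*g^4 - 5*g^3 + 45*g^2 - 108) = (g - 3)^2*(g^4 - 2*g^3 - 11*g^2 + 12*g + 36) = (g - 3)^2*(g + 2)*(g^3 - 4*g^2 - 3*g + 18) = (g - 3)^2*(g + 2)^2*(g^2 - 6*g + 9) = (g - 3)^3*(g + 2)^2*(g - 3)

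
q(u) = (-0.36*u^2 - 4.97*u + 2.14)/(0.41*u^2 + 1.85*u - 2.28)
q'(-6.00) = 30.16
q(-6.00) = 13.77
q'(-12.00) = 0.17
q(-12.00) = 0.29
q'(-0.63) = 0.74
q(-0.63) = -1.56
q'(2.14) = 1.06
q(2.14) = -2.85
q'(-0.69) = 0.72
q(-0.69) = -1.61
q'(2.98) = 0.41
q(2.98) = -2.31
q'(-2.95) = 1.13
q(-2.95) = -3.28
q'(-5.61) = 852.19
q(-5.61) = 76.27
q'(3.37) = 0.30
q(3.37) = -2.17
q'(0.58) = 6.80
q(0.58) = 0.81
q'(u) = (-0.82*u - 1.85)*(-0.36*u^2 - 4.97*u + 2.14)/(0.41*u^2 + 1.85*u - 2.28)^2 + (-0.72*u - 4.97)/(0.41*u^2 + 1.85*u - 2.28) = (1.3717*u^2 - 0.1132*u + 7.3726)/(0.1681*u^4 + 1.517*u^3 + 1.5529*u^2 - 8.436*u + 5.1984)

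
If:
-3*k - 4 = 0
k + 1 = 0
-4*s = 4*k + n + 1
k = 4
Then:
No Solution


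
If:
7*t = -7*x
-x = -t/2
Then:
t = 0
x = 0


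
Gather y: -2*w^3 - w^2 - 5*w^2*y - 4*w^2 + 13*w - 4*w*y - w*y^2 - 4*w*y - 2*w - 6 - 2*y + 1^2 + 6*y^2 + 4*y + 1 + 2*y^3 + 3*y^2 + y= -2*w^3 - 5*w^2 + 11*w + 2*y^3 + y^2*(9 - w) + y*(-5*w^2 - 8*w + 3) - 4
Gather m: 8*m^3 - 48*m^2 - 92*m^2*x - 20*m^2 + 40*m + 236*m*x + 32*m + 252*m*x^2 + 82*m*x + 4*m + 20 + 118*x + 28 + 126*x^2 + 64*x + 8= 8*m^3 + m^2*(-92*x - 68) + m*(252*x^2 + 318*x + 76) + 126*x^2 + 182*x + 56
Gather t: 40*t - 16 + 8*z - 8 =40*t + 8*z - 24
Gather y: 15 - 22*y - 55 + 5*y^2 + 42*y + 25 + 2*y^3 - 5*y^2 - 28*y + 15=2*y^3 - 8*y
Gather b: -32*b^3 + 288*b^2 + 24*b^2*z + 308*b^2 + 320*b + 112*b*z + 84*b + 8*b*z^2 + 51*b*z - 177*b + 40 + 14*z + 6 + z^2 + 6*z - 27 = -32*b^3 + b^2*(24*z + 596) + b*(8*z^2 + 163*z + 227) + z^2 + 20*z + 19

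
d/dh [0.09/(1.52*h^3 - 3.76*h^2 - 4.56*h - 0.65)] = (-0.4104*h^2 + 0.6768*h + 0.4104)/(-1.52*h^3 + 3.76*h^2 + 4.56*h + 0.65)^2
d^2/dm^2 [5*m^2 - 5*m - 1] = 10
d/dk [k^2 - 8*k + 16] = 2*k - 8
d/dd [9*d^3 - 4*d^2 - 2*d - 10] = 27*d^2 - 8*d - 2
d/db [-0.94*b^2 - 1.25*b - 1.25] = -1.88*b - 1.25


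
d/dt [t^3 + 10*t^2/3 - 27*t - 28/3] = 3*t^2 + 20*t/3 - 27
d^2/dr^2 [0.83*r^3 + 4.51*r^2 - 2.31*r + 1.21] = 4.98*r + 9.02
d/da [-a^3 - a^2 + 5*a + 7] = -3*a^2 - 2*a + 5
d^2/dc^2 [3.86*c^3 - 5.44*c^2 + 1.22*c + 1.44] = 23.16*c - 10.88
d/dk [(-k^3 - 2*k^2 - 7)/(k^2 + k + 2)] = (-k^4 - 2*k^3 - 8*k^2 + 6*k + 7)/(k^4 + 2*k^3 + 5*k^2 + 4*k + 4)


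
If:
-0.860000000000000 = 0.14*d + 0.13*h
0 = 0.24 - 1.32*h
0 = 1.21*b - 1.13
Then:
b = 0.93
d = -6.31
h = 0.18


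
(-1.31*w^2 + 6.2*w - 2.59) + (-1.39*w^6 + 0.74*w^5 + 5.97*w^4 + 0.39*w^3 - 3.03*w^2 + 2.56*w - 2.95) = -1.39*w^6 + 0.74*w^5 + 5.97*w^4 + 0.39*w^3 - 4.34*w^2 + 8.76*w - 5.54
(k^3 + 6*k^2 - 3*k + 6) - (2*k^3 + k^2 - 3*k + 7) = -k^3 + 5*k^2 - 1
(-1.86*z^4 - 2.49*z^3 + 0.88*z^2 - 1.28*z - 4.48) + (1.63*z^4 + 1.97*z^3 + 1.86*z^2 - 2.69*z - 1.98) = -0.23*z^4 - 0.52*z^3 + 2.74*z^2 - 3.97*z - 6.46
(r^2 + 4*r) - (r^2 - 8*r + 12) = 12*r - 12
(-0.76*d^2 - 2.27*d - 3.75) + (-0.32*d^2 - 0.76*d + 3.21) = -1.08*d^2 - 3.03*d - 0.54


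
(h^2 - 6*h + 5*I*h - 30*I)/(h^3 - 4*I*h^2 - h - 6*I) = (h^2 + h*(-6 + 5*I) - 30*I)/(h^3 - 4*I*h^2 - h - 6*I)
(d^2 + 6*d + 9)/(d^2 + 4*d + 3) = (d + 3)/(d + 1)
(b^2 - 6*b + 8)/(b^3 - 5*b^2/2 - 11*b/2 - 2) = 2*(b - 2)/(2*b^2 + 3*b + 1)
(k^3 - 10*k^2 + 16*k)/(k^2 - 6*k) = (k^2 - 10*k + 16)/(k - 6)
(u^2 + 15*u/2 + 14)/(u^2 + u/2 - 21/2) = (u + 4)/(u - 3)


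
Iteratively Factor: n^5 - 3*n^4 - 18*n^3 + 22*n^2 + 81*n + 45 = (n + 3)*(n^4 - 6*n^3 + 22*n + 15) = (n + 1)*(n + 3)*(n^3 - 7*n^2 + 7*n + 15) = (n - 3)*(n + 1)*(n + 3)*(n^2 - 4*n - 5) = (n - 3)*(n + 1)^2*(n + 3)*(n - 5)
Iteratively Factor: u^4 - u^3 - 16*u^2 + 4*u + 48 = (u - 4)*(u^3 + 3*u^2 - 4*u - 12) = (u - 4)*(u - 2)*(u^2 + 5*u + 6) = (u - 4)*(u - 2)*(u + 3)*(u + 2)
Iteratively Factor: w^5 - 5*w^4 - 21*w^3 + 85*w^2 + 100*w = (w)*(w^4 - 5*w^3 - 21*w^2 + 85*w + 100) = w*(w - 5)*(w^3 - 21*w - 20) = w*(w - 5)*(w + 4)*(w^2 - 4*w - 5) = w*(w - 5)^2*(w + 4)*(w + 1)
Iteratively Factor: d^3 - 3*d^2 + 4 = (d - 2)*(d^2 - d - 2) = (d - 2)*(d + 1)*(d - 2)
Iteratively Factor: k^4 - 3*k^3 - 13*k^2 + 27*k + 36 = (k + 1)*(k^3 - 4*k^2 - 9*k + 36) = (k - 3)*(k + 1)*(k^2 - k - 12) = (k - 4)*(k - 3)*(k + 1)*(k + 3)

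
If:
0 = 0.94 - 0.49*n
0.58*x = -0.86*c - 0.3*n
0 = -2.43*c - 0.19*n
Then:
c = -0.15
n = 1.92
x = -0.77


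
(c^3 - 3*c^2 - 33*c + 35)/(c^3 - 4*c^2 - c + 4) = (c^2 - 2*c - 35)/(c^2 - 3*c - 4)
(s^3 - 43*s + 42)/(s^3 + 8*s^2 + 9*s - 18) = (s^2 + s - 42)/(s^2 + 9*s + 18)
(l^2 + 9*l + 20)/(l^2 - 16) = (l + 5)/(l - 4)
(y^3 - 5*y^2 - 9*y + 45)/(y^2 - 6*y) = (y^3 - 5*y^2 - 9*y + 45)/(y*(y - 6))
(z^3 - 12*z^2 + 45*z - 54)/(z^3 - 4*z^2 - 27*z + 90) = (z - 3)/(z + 5)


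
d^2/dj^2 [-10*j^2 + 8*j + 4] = -20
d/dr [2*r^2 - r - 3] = 4*r - 1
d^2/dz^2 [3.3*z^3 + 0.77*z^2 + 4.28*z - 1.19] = 19.8*z + 1.54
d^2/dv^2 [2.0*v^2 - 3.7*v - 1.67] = 4.00000000000000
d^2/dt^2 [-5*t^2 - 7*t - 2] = -10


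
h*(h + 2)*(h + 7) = h^3 + 9*h^2 + 14*h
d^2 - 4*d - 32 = (d - 8)*(d + 4)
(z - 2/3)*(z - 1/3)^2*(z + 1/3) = z^4 - z^3 + z^2/9 + z/9 - 2/81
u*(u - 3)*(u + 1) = u^3 - 2*u^2 - 3*u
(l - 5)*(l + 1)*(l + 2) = l^3 - 2*l^2 - 13*l - 10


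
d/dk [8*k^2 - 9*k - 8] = 16*k - 9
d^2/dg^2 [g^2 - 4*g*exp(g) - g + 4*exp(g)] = -4*g*exp(g) - 4*exp(g) + 2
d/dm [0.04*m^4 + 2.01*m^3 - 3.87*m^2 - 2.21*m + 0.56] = 0.16*m^3 + 6.03*m^2 - 7.74*m - 2.21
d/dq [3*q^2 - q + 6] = 6*q - 1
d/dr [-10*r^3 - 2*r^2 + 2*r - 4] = -30*r^2 - 4*r + 2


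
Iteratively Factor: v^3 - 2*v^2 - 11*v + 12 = (v - 1)*(v^2 - v - 12) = (v - 4)*(v - 1)*(v + 3)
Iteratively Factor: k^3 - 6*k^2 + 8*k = (k)*(k^2 - 6*k + 8) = k*(k - 2)*(k - 4)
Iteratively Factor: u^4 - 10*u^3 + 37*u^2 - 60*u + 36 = (u - 2)*(u^3 - 8*u^2 + 21*u - 18) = (u - 3)*(u - 2)*(u^2 - 5*u + 6) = (u - 3)*(u - 2)^2*(u - 3)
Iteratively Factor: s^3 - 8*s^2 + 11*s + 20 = (s - 4)*(s^2 - 4*s - 5) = (s - 4)*(s + 1)*(s - 5)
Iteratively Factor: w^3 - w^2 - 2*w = (w + 1)*(w^2 - 2*w) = w*(w + 1)*(w - 2)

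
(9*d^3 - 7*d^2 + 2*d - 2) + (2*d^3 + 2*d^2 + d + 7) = 11*d^3 - 5*d^2 + 3*d + 5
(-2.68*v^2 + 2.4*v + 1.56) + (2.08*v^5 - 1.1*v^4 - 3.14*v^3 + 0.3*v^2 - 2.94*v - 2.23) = 2.08*v^5 - 1.1*v^4 - 3.14*v^3 - 2.38*v^2 - 0.54*v - 0.67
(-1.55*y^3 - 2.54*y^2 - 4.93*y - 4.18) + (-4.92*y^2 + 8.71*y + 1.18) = -1.55*y^3 - 7.46*y^2 + 3.78*y - 3.0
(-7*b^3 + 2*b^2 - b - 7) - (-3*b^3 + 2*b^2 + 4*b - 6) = -4*b^3 - 5*b - 1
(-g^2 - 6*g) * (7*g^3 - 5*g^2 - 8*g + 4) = -7*g^5 - 37*g^4 + 38*g^3 + 44*g^2 - 24*g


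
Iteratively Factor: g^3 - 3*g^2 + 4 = (g + 1)*(g^2 - 4*g + 4) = (g - 2)*(g + 1)*(g - 2)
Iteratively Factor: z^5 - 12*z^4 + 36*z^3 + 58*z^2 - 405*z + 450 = (z - 2)*(z^4 - 10*z^3 + 16*z^2 + 90*z - 225) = (z - 3)*(z - 2)*(z^3 - 7*z^2 - 5*z + 75) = (z - 5)*(z - 3)*(z - 2)*(z^2 - 2*z - 15) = (z - 5)*(z - 3)*(z - 2)*(z + 3)*(z - 5)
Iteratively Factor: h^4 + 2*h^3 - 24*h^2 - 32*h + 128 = (h - 2)*(h^3 + 4*h^2 - 16*h - 64) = (h - 2)*(h + 4)*(h^2 - 16) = (h - 2)*(h + 4)^2*(h - 4)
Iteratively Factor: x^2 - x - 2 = (x + 1)*(x - 2)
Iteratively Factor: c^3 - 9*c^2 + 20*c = (c - 5)*(c^2 - 4*c) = c*(c - 5)*(c - 4)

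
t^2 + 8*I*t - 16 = (t + 4*I)^2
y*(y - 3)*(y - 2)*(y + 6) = y^4 + y^3 - 24*y^2 + 36*y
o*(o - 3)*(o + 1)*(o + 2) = o^4 - 7*o^2 - 6*o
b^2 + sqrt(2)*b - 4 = (b - sqrt(2))*(b + 2*sqrt(2))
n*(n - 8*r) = n^2 - 8*n*r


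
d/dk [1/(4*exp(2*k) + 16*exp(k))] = (-exp(k) - 2)*exp(-k)/(2*(exp(k) + 4)^2)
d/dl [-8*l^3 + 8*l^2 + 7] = 8*l*(2 - 3*l)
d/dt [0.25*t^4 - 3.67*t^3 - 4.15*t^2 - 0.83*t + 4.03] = 1.0*t^3 - 11.01*t^2 - 8.3*t - 0.83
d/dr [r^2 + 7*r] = 2*r + 7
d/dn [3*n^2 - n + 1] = 6*n - 1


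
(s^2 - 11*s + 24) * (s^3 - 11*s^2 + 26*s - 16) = s^5 - 22*s^4 + 171*s^3 - 566*s^2 + 800*s - 384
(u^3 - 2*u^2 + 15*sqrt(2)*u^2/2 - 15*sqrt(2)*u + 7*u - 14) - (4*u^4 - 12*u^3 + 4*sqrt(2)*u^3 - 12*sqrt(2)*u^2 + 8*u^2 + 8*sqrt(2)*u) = -4*u^4 - 4*sqrt(2)*u^3 + 13*u^3 - 10*u^2 + 39*sqrt(2)*u^2/2 - 23*sqrt(2)*u + 7*u - 14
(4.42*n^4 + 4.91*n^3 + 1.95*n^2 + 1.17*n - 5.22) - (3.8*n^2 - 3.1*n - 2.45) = 4.42*n^4 + 4.91*n^3 - 1.85*n^2 + 4.27*n - 2.77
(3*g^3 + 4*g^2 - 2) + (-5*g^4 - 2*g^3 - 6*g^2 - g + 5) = -5*g^4 + g^3 - 2*g^2 - g + 3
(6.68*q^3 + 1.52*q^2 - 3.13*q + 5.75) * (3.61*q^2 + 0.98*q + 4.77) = 24.1148*q^5 + 12.0336*q^4 + 22.0539*q^3 + 24.9405*q^2 - 9.2951*q + 27.4275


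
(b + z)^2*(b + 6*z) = b^3 + 8*b^2*z + 13*b*z^2 + 6*z^3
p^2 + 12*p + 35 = (p + 5)*(p + 7)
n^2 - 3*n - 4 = (n - 4)*(n + 1)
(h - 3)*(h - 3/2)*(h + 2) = h^3 - 5*h^2/2 - 9*h/2 + 9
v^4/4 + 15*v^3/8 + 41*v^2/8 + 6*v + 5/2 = (v/2 + 1/2)*(v/2 + 1)*(v + 2)*(v + 5/2)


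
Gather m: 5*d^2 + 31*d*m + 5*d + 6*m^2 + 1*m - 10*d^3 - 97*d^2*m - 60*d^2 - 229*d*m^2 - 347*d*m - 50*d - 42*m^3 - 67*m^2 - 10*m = -10*d^3 - 55*d^2 - 45*d - 42*m^3 + m^2*(-229*d - 61) + m*(-97*d^2 - 316*d - 9)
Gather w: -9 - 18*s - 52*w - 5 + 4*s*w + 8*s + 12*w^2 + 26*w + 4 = -10*s + 12*w^2 + w*(4*s - 26) - 10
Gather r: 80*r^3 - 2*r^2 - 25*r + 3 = 80*r^3 - 2*r^2 - 25*r + 3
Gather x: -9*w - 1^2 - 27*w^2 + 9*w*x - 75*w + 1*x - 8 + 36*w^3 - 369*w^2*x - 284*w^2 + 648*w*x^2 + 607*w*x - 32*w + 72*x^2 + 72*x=36*w^3 - 311*w^2 - 116*w + x^2*(648*w + 72) + x*(-369*w^2 + 616*w + 73) - 9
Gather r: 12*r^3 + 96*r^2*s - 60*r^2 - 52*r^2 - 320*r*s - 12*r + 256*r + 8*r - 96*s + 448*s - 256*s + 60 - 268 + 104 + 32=12*r^3 + r^2*(96*s - 112) + r*(252 - 320*s) + 96*s - 72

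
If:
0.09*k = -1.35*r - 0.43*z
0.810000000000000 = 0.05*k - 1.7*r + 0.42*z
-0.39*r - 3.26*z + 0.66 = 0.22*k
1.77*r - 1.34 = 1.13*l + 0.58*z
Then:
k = 5.85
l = -1.64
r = -0.34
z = -0.15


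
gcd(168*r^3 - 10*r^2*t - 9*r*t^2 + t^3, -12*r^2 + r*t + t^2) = 4*r + t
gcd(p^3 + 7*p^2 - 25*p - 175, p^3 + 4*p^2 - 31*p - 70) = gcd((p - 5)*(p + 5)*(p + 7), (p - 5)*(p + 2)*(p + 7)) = p^2 + 2*p - 35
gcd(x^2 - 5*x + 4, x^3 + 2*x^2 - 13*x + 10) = x - 1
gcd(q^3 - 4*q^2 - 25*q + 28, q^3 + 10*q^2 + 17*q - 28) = q^2 + 3*q - 4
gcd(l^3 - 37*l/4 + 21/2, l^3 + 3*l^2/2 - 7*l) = l^2 + 3*l/2 - 7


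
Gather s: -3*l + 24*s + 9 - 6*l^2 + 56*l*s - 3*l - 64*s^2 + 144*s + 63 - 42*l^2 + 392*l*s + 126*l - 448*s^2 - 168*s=-48*l^2 + 448*l*s + 120*l - 512*s^2 + 72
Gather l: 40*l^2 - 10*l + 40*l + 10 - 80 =40*l^2 + 30*l - 70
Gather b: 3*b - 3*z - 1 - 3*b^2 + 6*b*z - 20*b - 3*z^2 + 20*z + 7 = -3*b^2 + b*(6*z - 17) - 3*z^2 + 17*z + 6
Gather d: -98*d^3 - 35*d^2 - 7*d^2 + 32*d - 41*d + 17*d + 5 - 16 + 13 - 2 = -98*d^3 - 42*d^2 + 8*d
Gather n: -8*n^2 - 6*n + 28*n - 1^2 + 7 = -8*n^2 + 22*n + 6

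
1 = 1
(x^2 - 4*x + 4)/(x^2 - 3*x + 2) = (x - 2)/(x - 1)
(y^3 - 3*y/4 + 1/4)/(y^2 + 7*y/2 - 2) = (2*y^2 + y - 1)/(2*(y + 4))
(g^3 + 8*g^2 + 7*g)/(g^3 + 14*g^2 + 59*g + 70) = g*(g + 1)/(g^2 + 7*g + 10)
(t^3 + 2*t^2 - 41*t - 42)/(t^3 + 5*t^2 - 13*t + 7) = (t^2 - 5*t - 6)/(t^2 - 2*t + 1)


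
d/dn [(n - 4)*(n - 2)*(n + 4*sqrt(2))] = 3*n^2 - 12*n + 8*sqrt(2)*n - 24*sqrt(2) + 8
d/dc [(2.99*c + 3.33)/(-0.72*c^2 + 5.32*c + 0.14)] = (2.1528*c^2 + 4.7952*c - 17.297)/(0.5184*c^4 - 7.6608*c^3 + 28.1008*c^2 + 1.4896*c + 0.0196)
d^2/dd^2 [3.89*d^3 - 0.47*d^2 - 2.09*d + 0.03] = 23.34*d - 0.94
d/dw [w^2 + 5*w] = 2*w + 5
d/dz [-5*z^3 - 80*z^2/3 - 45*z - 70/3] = -15*z^2 - 160*z/3 - 45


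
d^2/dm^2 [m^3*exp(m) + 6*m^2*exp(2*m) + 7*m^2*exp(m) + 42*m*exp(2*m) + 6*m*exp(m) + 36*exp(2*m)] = (m^3 + 24*m^2*exp(m) + 13*m^2 + 216*m*exp(m) + 40*m + 324*exp(m) + 26)*exp(m)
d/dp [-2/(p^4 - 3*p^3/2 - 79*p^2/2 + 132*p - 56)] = 4*(8*p^3 - 9*p^2 - 158*p + 264)/(-2*p^4 + 3*p^3 + 79*p^2 - 264*p + 112)^2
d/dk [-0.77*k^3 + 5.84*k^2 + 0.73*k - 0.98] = -2.31*k^2 + 11.68*k + 0.73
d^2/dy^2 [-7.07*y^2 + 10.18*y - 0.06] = -14.1400000000000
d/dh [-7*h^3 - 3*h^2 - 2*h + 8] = -21*h^2 - 6*h - 2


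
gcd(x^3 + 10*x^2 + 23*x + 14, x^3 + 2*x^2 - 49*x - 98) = x^2 + 9*x + 14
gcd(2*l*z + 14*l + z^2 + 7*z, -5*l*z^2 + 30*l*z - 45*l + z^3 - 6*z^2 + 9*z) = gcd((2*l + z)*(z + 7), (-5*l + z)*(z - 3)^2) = 1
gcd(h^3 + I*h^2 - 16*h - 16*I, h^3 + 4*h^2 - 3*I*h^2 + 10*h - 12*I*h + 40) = h + 4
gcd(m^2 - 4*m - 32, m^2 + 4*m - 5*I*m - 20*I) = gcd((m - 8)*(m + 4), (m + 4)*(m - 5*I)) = m + 4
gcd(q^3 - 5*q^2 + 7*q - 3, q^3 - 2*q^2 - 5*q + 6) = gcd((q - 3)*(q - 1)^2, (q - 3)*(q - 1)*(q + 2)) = q^2 - 4*q + 3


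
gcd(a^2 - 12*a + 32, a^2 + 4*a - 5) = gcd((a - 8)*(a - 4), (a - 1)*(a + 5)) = 1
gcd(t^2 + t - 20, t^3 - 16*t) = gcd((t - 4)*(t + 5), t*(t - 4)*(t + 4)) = t - 4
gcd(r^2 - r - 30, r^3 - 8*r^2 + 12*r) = r - 6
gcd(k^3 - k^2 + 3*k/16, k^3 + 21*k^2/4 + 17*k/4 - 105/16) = k - 3/4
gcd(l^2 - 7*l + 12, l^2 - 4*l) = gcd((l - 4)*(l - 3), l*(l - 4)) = l - 4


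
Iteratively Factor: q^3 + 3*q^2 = (q)*(q^2 + 3*q) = q*(q + 3)*(q)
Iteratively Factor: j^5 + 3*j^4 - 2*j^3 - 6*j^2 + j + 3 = (j + 1)*(j^4 + 2*j^3 - 4*j^2 - 2*j + 3) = (j - 1)*(j + 1)*(j^3 + 3*j^2 - j - 3) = (j - 1)*(j + 1)^2*(j^2 + 2*j - 3) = (j - 1)*(j + 1)^2*(j + 3)*(j - 1)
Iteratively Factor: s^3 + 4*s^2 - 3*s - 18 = (s - 2)*(s^2 + 6*s + 9) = (s - 2)*(s + 3)*(s + 3)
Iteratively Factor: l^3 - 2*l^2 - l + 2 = (l + 1)*(l^2 - 3*l + 2) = (l - 2)*(l + 1)*(l - 1)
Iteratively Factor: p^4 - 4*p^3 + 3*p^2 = (p)*(p^3 - 4*p^2 + 3*p) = p*(p - 1)*(p^2 - 3*p) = p^2*(p - 1)*(p - 3)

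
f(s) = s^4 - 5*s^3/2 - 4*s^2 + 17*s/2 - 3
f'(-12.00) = -7887.50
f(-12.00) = 24375.00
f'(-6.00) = -1077.50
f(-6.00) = 1638.00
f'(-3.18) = -170.53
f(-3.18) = 112.17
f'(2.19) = -2.98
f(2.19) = -6.83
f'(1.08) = -3.85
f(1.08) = -0.27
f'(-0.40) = 10.24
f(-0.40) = -6.85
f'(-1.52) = -10.72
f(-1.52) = -11.04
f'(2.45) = 2.71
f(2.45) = -6.92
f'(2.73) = 12.15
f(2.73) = -4.93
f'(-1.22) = -0.17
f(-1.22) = -12.57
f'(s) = 4*s^3 - 15*s^2/2 - 8*s + 17/2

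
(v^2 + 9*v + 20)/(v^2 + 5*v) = (v + 4)/v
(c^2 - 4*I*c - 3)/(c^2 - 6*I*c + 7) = (c^2 - 4*I*c - 3)/(c^2 - 6*I*c + 7)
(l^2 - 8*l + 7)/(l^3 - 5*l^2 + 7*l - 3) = (l - 7)/(l^2 - 4*l + 3)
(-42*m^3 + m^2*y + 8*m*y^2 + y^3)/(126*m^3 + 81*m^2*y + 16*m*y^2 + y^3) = (-2*m + y)/(6*m + y)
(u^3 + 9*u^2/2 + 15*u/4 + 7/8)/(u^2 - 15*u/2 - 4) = (u^2 + 4*u + 7/4)/(u - 8)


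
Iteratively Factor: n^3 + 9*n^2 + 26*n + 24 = (n + 3)*(n^2 + 6*n + 8) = (n + 2)*(n + 3)*(n + 4)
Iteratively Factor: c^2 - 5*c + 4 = (c - 4)*(c - 1)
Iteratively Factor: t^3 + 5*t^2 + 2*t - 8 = (t + 2)*(t^2 + 3*t - 4) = (t + 2)*(t + 4)*(t - 1)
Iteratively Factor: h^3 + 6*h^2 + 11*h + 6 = (h + 2)*(h^2 + 4*h + 3) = (h + 2)*(h + 3)*(h + 1)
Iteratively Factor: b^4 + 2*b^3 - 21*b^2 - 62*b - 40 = (b + 2)*(b^3 - 21*b - 20) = (b - 5)*(b + 2)*(b^2 + 5*b + 4) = (b - 5)*(b + 1)*(b + 2)*(b + 4)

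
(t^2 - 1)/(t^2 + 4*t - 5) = (t + 1)/(t + 5)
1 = 1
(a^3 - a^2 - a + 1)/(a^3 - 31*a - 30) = (a^2 - 2*a + 1)/(a^2 - a - 30)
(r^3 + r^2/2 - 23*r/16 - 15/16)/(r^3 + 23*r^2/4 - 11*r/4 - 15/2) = (r + 3/4)/(r + 6)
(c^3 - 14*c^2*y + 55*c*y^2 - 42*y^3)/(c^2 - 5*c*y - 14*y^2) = (c^2 - 7*c*y + 6*y^2)/(c + 2*y)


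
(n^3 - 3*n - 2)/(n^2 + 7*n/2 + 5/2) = 2*(n^2 - n - 2)/(2*n + 5)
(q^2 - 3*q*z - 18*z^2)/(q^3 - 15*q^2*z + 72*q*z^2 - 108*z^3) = (q + 3*z)/(q^2 - 9*q*z + 18*z^2)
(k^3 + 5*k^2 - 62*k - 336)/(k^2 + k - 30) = (k^2 - k - 56)/(k - 5)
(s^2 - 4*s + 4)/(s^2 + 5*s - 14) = (s - 2)/(s + 7)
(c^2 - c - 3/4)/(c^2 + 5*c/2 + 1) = (c - 3/2)/(c + 2)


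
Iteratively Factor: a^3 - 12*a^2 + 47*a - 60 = (a - 3)*(a^2 - 9*a + 20) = (a - 4)*(a - 3)*(a - 5)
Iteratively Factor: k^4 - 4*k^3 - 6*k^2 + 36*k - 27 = (k + 3)*(k^3 - 7*k^2 + 15*k - 9) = (k - 1)*(k + 3)*(k^2 - 6*k + 9) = (k - 3)*(k - 1)*(k + 3)*(k - 3)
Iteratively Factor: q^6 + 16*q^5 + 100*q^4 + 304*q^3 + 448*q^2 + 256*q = (q + 4)*(q^5 + 12*q^4 + 52*q^3 + 96*q^2 + 64*q) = q*(q + 4)*(q^4 + 12*q^3 + 52*q^2 + 96*q + 64) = q*(q + 2)*(q + 4)*(q^3 + 10*q^2 + 32*q + 32) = q*(q + 2)^2*(q + 4)*(q^2 + 8*q + 16) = q*(q + 2)^2*(q + 4)^2*(q + 4)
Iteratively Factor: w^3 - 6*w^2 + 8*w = (w - 4)*(w^2 - 2*w) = (w - 4)*(w - 2)*(w)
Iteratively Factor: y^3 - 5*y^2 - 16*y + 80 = (y - 4)*(y^2 - y - 20) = (y - 4)*(y + 4)*(y - 5)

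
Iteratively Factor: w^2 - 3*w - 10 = (w + 2)*(w - 5)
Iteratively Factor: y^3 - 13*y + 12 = (y - 3)*(y^2 + 3*y - 4) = (y - 3)*(y + 4)*(y - 1)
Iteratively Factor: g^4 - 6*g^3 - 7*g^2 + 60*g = (g + 3)*(g^3 - 9*g^2 + 20*g) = g*(g + 3)*(g^2 - 9*g + 20) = g*(g - 4)*(g + 3)*(g - 5)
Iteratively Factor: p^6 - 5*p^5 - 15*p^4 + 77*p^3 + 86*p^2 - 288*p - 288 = (p - 4)*(p^5 - p^4 - 19*p^3 + p^2 + 90*p + 72) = (p - 4)*(p - 3)*(p^4 + 2*p^3 - 13*p^2 - 38*p - 24) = (p - 4)*(p - 3)*(p + 3)*(p^3 - p^2 - 10*p - 8) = (p - 4)*(p - 3)*(p + 2)*(p + 3)*(p^2 - 3*p - 4) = (p - 4)*(p - 3)*(p + 1)*(p + 2)*(p + 3)*(p - 4)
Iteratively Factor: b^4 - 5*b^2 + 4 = (b + 1)*(b^3 - b^2 - 4*b + 4) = (b - 2)*(b + 1)*(b^2 + b - 2) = (b - 2)*(b - 1)*(b + 1)*(b + 2)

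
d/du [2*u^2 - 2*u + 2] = 4*u - 2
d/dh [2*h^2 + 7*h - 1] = 4*h + 7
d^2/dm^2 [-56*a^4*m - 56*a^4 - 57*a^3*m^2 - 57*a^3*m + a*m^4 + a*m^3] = 6*a*(-19*a^2 + 2*m^2 + m)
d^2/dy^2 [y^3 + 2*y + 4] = 6*y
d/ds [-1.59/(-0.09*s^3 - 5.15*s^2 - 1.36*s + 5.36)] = (-0.4293*s^2 - 16.377*s - 2.1624)/(0.09*s^3 + 5.15*s^2 + 1.36*s - 5.36)^2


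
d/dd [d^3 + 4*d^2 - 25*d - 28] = 3*d^2 + 8*d - 25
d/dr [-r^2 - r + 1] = -2*r - 1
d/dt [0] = 0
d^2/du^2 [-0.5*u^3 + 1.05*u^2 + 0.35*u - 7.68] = 2.1 - 3.0*u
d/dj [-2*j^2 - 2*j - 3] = -4*j - 2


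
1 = 1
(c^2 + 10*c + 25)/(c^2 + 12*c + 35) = (c + 5)/(c + 7)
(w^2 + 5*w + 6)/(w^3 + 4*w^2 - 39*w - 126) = (w + 2)/(w^2 + w - 42)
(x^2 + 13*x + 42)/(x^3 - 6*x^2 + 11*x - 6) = (x^2 + 13*x + 42)/(x^3 - 6*x^2 + 11*x - 6)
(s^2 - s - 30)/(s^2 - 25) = (s - 6)/(s - 5)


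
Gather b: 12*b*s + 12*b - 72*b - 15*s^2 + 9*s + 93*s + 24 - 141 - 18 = b*(12*s - 60) - 15*s^2 + 102*s - 135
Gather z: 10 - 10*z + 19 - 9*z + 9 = 38 - 19*z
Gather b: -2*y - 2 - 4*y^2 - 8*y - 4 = -4*y^2 - 10*y - 6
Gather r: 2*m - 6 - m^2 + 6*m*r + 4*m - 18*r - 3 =-m^2 + 6*m + r*(6*m - 18) - 9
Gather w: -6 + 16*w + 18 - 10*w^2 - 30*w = -10*w^2 - 14*w + 12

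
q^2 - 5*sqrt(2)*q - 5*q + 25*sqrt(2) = (q - 5)*(q - 5*sqrt(2))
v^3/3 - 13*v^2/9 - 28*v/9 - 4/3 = (v/3 + 1/3)*(v - 6)*(v + 2/3)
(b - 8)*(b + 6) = b^2 - 2*b - 48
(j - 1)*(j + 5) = j^2 + 4*j - 5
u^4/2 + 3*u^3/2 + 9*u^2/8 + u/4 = u*(u/2 + 1)*(u + 1/2)^2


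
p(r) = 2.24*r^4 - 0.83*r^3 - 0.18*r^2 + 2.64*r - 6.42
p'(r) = 8.96*r^3 - 2.49*r^2 - 0.36*r + 2.64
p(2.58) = 84.19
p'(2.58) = 139.01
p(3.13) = 189.62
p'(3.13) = 251.87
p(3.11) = 184.63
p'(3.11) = 246.96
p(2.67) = 97.39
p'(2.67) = 154.47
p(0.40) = -5.39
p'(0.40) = 2.67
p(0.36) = -5.49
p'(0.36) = 2.61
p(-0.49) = -7.53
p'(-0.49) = 1.16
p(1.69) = 11.79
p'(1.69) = 38.17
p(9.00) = 14094.33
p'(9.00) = 6329.55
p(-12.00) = 47818.86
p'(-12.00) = -15834.48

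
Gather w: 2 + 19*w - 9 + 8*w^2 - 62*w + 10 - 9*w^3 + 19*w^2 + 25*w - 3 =-9*w^3 + 27*w^2 - 18*w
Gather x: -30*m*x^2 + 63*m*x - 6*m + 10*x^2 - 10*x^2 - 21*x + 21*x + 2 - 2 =-30*m*x^2 + 63*m*x - 6*m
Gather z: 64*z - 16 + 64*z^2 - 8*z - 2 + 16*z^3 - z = 16*z^3 + 64*z^2 + 55*z - 18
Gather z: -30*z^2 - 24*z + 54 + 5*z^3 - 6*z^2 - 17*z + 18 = 5*z^3 - 36*z^2 - 41*z + 72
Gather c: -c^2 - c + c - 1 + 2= 1 - c^2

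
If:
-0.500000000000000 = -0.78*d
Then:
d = 0.64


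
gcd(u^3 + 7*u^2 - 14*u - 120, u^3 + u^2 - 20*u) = u^2 + u - 20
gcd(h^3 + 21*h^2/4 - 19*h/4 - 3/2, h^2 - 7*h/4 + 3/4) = h - 1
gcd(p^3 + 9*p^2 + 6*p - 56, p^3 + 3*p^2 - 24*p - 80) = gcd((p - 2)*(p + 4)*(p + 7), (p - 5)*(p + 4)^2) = p + 4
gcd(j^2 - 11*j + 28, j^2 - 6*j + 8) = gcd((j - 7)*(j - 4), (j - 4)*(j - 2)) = j - 4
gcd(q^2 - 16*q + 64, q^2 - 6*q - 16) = q - 8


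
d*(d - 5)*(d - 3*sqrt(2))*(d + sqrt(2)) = d^4 - 5*d^3 - 2*sqrt(2)*d^3 - 6*d^2 + 10*sqrt(2)*d^2 + 30*d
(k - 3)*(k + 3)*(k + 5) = k^3 + 5*k^2 - 9*k - 45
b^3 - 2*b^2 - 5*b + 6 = (b - 3)*(b - 1)*(b + 2)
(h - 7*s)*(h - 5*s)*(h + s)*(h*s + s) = h^4*s - 11*h^3*s^2 + h^3*s + 23*h^2*s^3 - 11*h^2*s^2 + 35*h*s^4 + 23*h*s^3 + 35*s^4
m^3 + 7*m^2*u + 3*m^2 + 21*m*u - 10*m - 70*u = (m - 2)*(m + 5)*(m + 7*u)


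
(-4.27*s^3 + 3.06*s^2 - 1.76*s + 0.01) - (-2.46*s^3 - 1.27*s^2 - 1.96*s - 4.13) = -1.81*s^3 + 4.33*s^2 + 0.2*s + 4.14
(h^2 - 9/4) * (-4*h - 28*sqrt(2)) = -4*h^3 - 28*sqrt(2)*h^2 + 9*h + 63*sqrt(2)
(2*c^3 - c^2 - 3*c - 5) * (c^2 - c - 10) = 2*c^5 - 3*c^4 - 22*c^3 + 8*c^2 + 35*c + 50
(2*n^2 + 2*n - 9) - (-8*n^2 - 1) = 10*n^2 + 2*n - 8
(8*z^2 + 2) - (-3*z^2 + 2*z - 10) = 11*z^2 - 2*z + 12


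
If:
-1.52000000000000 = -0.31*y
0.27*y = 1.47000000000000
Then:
No Solution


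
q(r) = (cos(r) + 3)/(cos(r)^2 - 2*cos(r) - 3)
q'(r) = (2*sin(r)*cos(r) - 2*sin(r))*(cos(r) + 3)/(cos(r)^2 - 2*cos(r) - 3)^2 - sin(r)/(cos(r)^2 - 2*cos(r) - 3)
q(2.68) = -5.16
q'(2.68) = -20.29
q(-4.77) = -0.98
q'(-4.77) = -0.27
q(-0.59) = -0.96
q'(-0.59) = -0.09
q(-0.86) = -0.94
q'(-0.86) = -0.07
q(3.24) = -103.72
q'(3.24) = 2098.68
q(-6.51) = -0.99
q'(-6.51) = -0.05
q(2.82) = -10.13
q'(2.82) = -60.10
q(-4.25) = -1.34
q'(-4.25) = -1.35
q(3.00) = -50.34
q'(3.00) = -704.53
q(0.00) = -1.00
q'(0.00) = 0.00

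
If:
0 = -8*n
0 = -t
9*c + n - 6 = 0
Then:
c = 2/3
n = 0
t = 0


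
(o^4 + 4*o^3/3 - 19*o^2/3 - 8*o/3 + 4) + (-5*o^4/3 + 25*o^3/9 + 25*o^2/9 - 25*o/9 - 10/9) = -2*o^4/3 + 37*o^3/9 - 32*o^2/9 - 49*o/9 + 26/9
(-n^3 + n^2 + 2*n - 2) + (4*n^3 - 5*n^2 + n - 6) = 3*n^3 - 4*n^2 + 3*n - 8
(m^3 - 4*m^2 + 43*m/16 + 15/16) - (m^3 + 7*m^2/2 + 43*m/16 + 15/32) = 15/32 - 15*m^2/2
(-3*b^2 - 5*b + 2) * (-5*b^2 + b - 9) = 15*b^4 + 22*b^3 + 12*b^2 + 47*b - 18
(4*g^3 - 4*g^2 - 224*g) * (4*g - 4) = 16*g^4 - 32*g^3 - 880*g^2 + 896*g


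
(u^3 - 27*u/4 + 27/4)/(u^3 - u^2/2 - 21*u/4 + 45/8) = 2*(u + 3)/(2*u + 5)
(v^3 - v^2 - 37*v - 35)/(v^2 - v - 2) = (v^2 - 2*v - 35)/(v - 2)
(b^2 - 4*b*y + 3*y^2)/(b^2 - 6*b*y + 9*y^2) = (-b + y)/(-b + 3*y)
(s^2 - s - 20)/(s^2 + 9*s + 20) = (s - 5)/(s + 5)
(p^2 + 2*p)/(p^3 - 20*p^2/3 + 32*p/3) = 3*(p + 2)/(3*p^2 - 20*p + 32)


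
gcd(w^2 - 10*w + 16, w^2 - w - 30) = 1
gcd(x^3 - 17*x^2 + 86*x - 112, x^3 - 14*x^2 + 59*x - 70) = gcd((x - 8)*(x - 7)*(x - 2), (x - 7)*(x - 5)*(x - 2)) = x^2 - 9*x + 14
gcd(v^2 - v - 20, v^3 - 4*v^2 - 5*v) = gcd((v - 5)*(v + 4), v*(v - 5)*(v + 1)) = v - 5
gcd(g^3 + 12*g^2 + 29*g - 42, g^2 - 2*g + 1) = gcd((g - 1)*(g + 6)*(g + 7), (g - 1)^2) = g - 1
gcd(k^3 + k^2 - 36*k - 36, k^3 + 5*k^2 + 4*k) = k + 1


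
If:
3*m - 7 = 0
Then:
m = 7/3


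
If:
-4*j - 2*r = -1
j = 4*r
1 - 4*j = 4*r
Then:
No Solution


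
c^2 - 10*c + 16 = (c - 8)*(c - 2)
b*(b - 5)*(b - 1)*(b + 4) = b^4 - 2*b^3 - 19*b^2 + 20*b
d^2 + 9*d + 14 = (d + 2)*(d + 7)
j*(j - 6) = j^2 - 6*j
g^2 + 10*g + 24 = (g + 4)*(g + 6)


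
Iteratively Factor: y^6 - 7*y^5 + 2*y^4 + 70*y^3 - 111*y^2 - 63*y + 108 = (y - 3)*(y^5 - 4*y^4 - 10*y^3 + 40*y^2 + 9*y - 36) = (y - 4)*(y - 3)*(y^4 - 10*y^2 + 9) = (y - 4)*(y - 3)^2*(y^3 + 3*y^2 - y - 3) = (y - 4)*(y - 3)^2*(y + 1)*(y^2 + 2*y - 3) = (y - 4)*(y - 3)^2*(y + 1)*(y + 3)*(y - 1)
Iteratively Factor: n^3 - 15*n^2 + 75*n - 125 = (n - 5)*(n^2 - 10*n + 25) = (n - 5)^2*(n - 5)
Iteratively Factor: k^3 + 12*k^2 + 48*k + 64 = (k + 4)*(k^2 + 8*k + 16) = (k + 4)^2*(k + 4)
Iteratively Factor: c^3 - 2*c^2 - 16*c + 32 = (c - 2)*(c^2 - 16) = (c - 2)*(c + 4)*(c - 4)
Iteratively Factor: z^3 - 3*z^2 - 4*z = (z + 1)*(z^2 - 4*z) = z*(z + 1)*(z - 4)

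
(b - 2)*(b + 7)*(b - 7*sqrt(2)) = b^3 - 7*sqrt(2)*b^2 + 5*b^2 - 35*sqrt(2)*b - 14*b + 98*sqrt(2)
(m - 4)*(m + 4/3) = m^2 - 8*m/3 - 16/3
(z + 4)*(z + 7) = z^2 + 11*z + 28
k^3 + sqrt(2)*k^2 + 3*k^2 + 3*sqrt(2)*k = k*(k + 3)*(k + sqrt(2))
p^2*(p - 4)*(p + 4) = p^4 - 16*p^2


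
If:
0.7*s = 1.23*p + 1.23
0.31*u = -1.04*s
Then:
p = -0.16963727329581*u - 1.0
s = -0.298076923076923*u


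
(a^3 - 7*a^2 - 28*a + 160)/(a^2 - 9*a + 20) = (a^2 - 3*a - 40)/(a - 5)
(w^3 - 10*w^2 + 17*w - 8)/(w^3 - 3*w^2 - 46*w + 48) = (w - 1)/(w + 6)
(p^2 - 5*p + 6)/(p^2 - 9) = (p - 2)/(p + 3)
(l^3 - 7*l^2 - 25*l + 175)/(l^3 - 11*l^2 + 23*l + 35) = (l + 5)/(l + 1)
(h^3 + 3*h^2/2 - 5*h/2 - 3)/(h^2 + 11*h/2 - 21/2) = (h^2 + 3*h + 2)/(h + 7)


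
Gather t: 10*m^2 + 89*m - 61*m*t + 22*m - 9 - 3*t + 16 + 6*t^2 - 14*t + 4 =10*m^2 + 111*m + 6*t^2 + t*(-61*m - 17) + 11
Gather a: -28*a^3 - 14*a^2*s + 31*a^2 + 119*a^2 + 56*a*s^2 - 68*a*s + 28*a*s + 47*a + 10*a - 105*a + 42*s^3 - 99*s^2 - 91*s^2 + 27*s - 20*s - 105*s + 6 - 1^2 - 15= -28*a^3 + a^2*(150 - 14*s) + a*(56*s^2 - 40*s - 48) + 42*s^3 - 190*s^2 - 98*s - 10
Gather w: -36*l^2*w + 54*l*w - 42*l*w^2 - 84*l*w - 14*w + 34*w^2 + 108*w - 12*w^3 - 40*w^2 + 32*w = -12*w^3 + w^2*(-42*l - 6) + w*(-36*l^2 - 30*l + 126)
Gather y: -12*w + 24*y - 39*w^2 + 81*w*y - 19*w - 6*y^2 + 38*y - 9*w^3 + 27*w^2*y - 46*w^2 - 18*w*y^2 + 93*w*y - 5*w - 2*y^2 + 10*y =-9*w^3 - 85*w^2 - 36*w + y^2*(-18*w - 8) + y*(27*w^2 + 174*w + 72)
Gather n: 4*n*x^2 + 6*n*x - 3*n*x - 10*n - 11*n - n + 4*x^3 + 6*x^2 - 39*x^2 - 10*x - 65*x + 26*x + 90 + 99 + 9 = n*(4*x^2 + 3*x - 22) + 4*x^3 - 33*x^2 - 49*x + 198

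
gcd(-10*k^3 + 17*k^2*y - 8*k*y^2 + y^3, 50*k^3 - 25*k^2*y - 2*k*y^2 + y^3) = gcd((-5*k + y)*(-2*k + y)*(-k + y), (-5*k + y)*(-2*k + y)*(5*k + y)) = 10*k^2 - 7*k*y + y^2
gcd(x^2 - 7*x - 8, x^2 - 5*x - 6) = x + 1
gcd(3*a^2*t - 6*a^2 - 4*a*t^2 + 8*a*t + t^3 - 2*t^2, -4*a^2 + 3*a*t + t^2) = -a + t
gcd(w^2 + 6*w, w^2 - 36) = w + 6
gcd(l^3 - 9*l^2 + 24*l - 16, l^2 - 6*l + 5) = l - 1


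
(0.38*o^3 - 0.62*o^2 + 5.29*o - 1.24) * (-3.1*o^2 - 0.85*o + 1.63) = -1.178*o^5 + 1.599*o^4 - 15.2526*o^3 - 1.6631*o^2 + 9.6767*o - 2.0212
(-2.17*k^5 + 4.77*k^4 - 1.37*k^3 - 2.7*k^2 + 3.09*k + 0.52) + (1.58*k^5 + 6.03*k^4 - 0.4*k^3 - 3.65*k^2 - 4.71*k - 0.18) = -0.59*k^5 + 10.8*k^4 - 1.77*k^3 - 6.35*k^2 - 1.62*k + 0.34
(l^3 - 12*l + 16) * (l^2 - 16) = l^5 - 28*l^3 + 16*l^2 + 192*l - 256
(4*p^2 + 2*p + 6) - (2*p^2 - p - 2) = 2*p^2 + 3*p + 8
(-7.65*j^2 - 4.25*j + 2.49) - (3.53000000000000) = -7.65*j^2 - 4.25*j - 1.04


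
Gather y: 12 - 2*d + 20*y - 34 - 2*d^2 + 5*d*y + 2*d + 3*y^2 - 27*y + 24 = -2*d^2 + 3*y^2 + y*(5*d - 7) + 2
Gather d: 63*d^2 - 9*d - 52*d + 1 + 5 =63*d^2 - 61*d + 6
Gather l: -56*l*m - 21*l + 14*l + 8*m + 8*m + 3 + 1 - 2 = l*(-56*m - 7) + 16*m + 2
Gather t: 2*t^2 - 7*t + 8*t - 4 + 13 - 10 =2*t^2 + t - 1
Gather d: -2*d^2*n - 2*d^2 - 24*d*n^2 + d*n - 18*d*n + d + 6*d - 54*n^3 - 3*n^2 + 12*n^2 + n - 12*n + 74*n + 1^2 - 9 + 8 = d^2*(-2*n - 2) + d*(-24*n^2 - 17*n + 7) - 54*n^3 + 9*n^2 + 63*n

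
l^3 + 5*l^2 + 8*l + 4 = (l + 1)*(l + 2)^2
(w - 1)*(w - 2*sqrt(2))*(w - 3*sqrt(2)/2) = w^3 - 7*sqrt(2)*w^2/2 - w^2 + 7*sqrt(2)*w/2 + 6*w - 6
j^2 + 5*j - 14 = (j - 2)*(j + 7)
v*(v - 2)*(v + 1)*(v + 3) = v^4 + 2*v^3 - 5*v^2 - 6*v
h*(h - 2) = h^2 - 2*h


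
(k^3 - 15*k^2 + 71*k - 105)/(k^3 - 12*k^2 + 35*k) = (k - 3)/k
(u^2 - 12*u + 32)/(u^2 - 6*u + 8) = (u - 8)/(u - 2)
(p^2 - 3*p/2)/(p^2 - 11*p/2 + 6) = p/(p - 4)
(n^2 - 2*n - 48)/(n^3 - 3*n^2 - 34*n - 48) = (n + 6)/(n^2 + 5*n + 6)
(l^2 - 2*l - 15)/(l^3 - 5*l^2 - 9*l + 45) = 1/(l - 3)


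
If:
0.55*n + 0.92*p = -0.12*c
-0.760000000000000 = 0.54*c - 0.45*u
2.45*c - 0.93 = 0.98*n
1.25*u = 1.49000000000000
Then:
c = -0.41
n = -1.98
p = 1.24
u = 1.19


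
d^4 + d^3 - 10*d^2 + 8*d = d*(d - 2)*(d - 1)*(d + 4)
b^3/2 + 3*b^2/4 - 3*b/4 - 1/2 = (b/2 + 1)*(b - 1)*(b + 1/2)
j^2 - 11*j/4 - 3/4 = (j - 3)*(j + 1/4)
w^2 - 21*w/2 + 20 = (w - 8)*(w - 5/2)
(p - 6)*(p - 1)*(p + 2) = p^3 - 5*p^2 - 8*p + 12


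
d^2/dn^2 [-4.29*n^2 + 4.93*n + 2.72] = -8.58000000000000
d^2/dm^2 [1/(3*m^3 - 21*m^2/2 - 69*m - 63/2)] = 4*((7 - 6*m)*(-2*m^3 + 7*m^2 + 46*m + 21) - 4*(-3*m^2 + 7*m + 23)^2)/(3*(-2*m^3 + 7*m^2 + 46*m + 21)^3)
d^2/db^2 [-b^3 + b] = -6*b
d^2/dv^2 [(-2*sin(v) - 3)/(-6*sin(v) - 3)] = 4*(sin(v) + cos(2*v) + 3)/(3*(2*sin(v) + 1)^3)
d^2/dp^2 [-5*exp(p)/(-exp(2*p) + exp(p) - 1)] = 5*((3 - 8*exp(p))*(exp(2*p) - exp(p) + 1)*exp(p) + 2*(2*exp(p) - 1)^2*exp(2*p) + (exp(2*p) - exp(p) + 1)^2)*exp(p)/(exp(2*p) - exp(p) + 1)^3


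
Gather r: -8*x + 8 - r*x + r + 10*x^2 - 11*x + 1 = r*(1 - x) + 10*x^2 - 19*x + 9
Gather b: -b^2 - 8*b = -b^2 - 8*b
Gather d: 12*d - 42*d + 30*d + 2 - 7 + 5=0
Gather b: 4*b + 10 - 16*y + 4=4*b - 16*y + 14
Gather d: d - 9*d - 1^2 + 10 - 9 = -8*d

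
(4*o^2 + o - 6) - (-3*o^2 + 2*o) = 7*o^2 - o - 6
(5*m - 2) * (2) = 10*m - 4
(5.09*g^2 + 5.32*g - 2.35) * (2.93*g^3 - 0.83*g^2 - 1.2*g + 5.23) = 14.9137*g^5 + 11.3629*g^4 - 17.4091*g^3 + 22.1872*g^2 + 30.6436*g - 12.2905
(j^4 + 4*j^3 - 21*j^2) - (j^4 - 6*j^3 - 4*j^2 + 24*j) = 10*j^3 - 17*j^2 - 24*j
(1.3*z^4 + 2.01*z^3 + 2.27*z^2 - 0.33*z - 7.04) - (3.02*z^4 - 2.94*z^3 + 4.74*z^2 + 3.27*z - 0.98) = -1.72*z^4 + 4.95*z^3 - 2.47*z^2 - 3.6*z - 6.06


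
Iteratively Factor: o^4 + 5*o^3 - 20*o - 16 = (o + 2)*(o^3 + 3*o^2 - 6*o - 8) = (o + 2)*(o + 4)*(o^2 - o - 2) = (o + 1)*(o + 2)*(o + 4)*(o - 2)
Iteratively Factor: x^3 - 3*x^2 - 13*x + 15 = (x - 5)*(x^2 + 2*x - 3) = (x - 5)*(x + 3)*(x - 1)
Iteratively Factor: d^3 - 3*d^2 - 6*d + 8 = (d - 1)*(d^2 - 2*d - 8) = (d - 1)*(d + 2)*(d - 4)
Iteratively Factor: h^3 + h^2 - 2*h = (h + 2)*(h^2 - h) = h*(h + 2)*(h - 1)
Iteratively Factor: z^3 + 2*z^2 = (z + 2)*(z^2) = z*(z + 2)*(z)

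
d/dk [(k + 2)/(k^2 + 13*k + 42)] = (k^2 + 13*k - (k + 2)*(2*k + 13) + 42)/(k^2 + 13*k + 42)^2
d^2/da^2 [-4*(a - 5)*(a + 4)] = -8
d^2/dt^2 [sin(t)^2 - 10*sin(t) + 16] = 10*sin(t) + 2*cos(2*t)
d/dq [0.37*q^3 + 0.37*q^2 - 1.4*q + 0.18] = 1.11*q^2 + 0.74*q - 1.4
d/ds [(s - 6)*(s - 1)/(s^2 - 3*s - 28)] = 2*(2*s^2 - 34*s + 107)/(s^4 - 6*s^3 - 47*s^2 + 168*s + 784)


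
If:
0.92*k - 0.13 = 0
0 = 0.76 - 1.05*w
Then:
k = 0.14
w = 0.72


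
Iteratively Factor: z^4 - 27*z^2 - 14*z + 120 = (z + 4)*(z^3 - 4*z^2 - 11*z + 30) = (z + 3)*(z + 4)*(z^2 - 7*z + 10) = (z - 5)*(z + 3)*(z + 4)*(z - 2)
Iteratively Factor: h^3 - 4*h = (h - 2)*(h^2 + 2*h) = (h - 2)*(h + 2)*(h)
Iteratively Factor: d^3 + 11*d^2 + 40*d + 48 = (d + 4)*(d^2 + 7*d + 12) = (d + 4)^2*(d + 3)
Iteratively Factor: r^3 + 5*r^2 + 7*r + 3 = (r + 3)*(r^2 + 2*r + 1) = (r + 1)*(r + 3)*(r + 1)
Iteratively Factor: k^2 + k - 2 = (k + 2)*(k - 1)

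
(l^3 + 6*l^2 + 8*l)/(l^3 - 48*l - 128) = l*(l + 2)/(l^2 - 4*l - 32)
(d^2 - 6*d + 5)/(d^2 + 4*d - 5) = (d - 5)/(d + 5)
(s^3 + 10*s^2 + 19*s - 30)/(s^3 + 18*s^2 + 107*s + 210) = (s - 1)/(s + 7)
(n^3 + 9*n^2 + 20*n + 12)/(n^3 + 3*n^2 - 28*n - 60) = (n + 1)/(n - 5)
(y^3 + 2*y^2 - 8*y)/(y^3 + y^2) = (y^2 + 2*y - 8)/(y*(y + 1))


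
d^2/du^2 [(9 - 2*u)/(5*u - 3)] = 390/(5*u - 3)^3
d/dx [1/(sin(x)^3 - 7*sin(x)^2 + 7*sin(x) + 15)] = (-3*sin(x)^2 + 14*sin(x) - 7)*cos(x)/(sin(x)^3 - 7*sin(x)^2 + 7*sin(x) + 15)^2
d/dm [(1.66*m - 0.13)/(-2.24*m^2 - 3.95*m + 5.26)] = (3.7184*m^2 - 0.5824*m + 8.2181)/(5.0176*m^4 + 17.696*m^3 - 7.9623*m^2 - 41.554*m + 27.6676)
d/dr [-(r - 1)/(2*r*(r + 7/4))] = 2*(4*r^2 - 8*r - 7)/(r^2*(16*r^2 + 56*r + 49))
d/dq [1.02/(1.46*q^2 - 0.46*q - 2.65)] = (0.4692 - 2.9784*q)/(-1.46*q^2 + 0.46*q + 2.65)^2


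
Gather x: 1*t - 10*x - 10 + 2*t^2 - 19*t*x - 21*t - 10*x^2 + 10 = 2*t^2 - 20*t - 10*x^2 + x*(-19*t - 10)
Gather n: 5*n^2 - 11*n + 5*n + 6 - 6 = 5*n^2 - 6*n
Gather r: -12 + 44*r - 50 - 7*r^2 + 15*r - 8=-7*r^2 + 59*r - 70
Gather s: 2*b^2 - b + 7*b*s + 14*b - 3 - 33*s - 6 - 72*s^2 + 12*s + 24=2*b^2 + 13*b - 72*s^2 + s*(7*b - 21) + 15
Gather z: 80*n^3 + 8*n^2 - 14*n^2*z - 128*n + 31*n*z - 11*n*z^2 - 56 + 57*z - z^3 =80*n^3 + 8*n^2 - 11*n*z^2 - 128*n - z^3 + z*(-14*n^2 + 31*n + 57) - 56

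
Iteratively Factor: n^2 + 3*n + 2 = (n + 2)*(n + 1)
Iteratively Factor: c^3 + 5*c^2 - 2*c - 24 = (c + 3)*(c^2 + 2*c - 8) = (c - 2)*(c + 3)*(c + 4)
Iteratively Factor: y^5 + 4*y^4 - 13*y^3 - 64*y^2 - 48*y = (y - 4)*(y^4 + 8*y^3 + 19*y^2 + 12*y) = (y - 4)*(y + 1)*(y^3 + 7*y^2 + 12*y) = (y - 4)*(y + 1)*(y + 4)*(y^2 + 3*y) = (y - 4)*(y + 1)*(y + 3)*(y + 4)*(y)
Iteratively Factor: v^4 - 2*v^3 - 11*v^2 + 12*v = (v - 4)*(v^3 + 2*v^2 - 3*v) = (v - 4)*(v - 1)*(v^2 + 3*v) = (v - 4)*(v - 1)*(v + 3)*(v)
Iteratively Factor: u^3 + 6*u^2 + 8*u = (u)*(u^2 + 6*u + 8) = u*(u + 2)*(u + 4)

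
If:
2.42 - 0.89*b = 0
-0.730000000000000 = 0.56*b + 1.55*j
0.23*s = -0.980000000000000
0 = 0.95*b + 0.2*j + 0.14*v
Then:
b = 2.72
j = -1.45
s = -4.26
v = -16.37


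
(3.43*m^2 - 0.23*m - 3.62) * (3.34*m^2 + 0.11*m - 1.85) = 11.4562*m^4 - 0.3909*m^3 - 18.4616*m^2 + 0.0273*m + 6.697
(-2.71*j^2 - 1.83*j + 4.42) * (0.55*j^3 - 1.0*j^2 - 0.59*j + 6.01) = -1.4905*j^5 + 1.7035*j^4 + 5.8599*j^3 - 19.6274*j^2 - 13.6061*j + 26.5642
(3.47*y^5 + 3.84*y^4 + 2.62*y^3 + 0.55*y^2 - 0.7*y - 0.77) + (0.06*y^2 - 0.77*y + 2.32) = 3.47*y^5 + 3.84*y^4 + 2.62*y^3 + 0.61*y^2 - 1.47*y + 1.55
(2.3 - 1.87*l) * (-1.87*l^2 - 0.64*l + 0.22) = 3.4969*l^3 - 3.1042*l^2 - 1.8834*l + 0.506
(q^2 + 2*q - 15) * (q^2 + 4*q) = q^4 + 6*q^3 - 7*q^2 - 60*q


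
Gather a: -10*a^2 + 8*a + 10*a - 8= -10*a^2 + 18*a - 8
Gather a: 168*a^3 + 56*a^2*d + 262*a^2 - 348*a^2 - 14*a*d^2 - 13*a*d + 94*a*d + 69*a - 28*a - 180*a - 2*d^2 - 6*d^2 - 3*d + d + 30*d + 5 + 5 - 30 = 168*a^3 + a^2*(56*d - 86) + a*(-14*d^2 + 81*d - 139) - 8*d^2 + 28*d - 20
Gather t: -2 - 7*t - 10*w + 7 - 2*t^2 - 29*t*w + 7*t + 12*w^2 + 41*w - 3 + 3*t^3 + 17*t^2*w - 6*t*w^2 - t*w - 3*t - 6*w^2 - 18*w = 3*t^3 + t^2*(17*w - 2) + t*(-6*w^2 - 30*w - 3) + 6*w^2 + 13*w + 2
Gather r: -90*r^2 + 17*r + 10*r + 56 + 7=-90*r^2 + 27*r + 63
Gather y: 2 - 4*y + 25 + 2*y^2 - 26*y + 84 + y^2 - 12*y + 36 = 3*y^2 - 42*y + 147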